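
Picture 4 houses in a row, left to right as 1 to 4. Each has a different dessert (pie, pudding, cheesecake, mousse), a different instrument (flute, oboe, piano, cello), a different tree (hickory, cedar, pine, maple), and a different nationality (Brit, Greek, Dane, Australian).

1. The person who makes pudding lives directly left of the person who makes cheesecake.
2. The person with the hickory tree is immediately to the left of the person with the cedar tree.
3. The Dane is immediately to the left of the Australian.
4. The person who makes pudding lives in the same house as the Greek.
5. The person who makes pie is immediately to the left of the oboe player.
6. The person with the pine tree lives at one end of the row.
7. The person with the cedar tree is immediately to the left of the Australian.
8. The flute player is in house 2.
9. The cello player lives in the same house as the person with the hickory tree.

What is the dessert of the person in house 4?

The flute player is in house 2 (clue 8).
From clue 9, the cello player must be in house 1.
Clue 9 places the person with the hickory tree in house 1.
That leaves pine as the tree for house 4.
The person with the cedar tree is in house 2 (clue 2).
By clue 7, the Australian is in house 3.
That leaves maple as the tree for house 3.
The only nationality still possible for house 4 is Brit.
So house 1 gets Greek for nationality.
So house 2 gets Dane for nationality.
Clue 4 places the person who makes pudding in house 1.
House 4 dessert: only mousse fits.
From clue 1, the person who makes cheesecake must be in house 2.
That leaves pie as the dessert for house 3.
From clue 5, the oboe player must be in house 4.
House 3 instrument: only piano fits.
So: house 1 = pudding/cello/hickory/Greek, house 2 = cheesecake/flute/cedar/Dane, house 3 = pie/piano/maple/Australian, house 4 = mousse/oboe/pine/Brit.

mousse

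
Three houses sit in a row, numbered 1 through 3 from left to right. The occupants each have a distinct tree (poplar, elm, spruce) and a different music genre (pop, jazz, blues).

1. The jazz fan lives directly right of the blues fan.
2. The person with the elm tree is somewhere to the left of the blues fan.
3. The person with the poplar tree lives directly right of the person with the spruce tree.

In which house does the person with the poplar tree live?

By clue 2, the person with the elm tree is in house 1.
Clue 2 places the blues fan in house 2.
House 2's tree must be spruce (nothing else left).
That leaves poplar as the tree for house 3.
House 1's music genre must be pop (nothing else left).
The only music genre still possible for house 3 is jazz.
So: house 1 = elm/pop, house 2 = spruce/blues, house 3 = poplar/jazz.

3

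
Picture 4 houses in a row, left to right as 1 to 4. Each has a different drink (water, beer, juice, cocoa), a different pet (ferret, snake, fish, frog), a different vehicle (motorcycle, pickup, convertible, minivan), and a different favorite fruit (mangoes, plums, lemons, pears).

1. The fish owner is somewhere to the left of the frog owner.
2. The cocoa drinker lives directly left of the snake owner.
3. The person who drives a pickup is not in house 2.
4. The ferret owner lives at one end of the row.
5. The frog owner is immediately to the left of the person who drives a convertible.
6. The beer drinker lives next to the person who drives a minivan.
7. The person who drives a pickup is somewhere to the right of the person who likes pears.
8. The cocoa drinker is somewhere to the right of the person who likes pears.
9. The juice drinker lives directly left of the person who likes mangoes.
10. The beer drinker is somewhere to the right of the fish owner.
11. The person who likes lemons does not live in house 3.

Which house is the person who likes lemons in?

4

The cocoa drinker is narrowed to house 2 or 3; consider each.
Placing it in house 3 leads to a contradiction, so it's in house 2.
The snake owner is in house 3 (clue 2).
From clue 8, the person who likes pears must be in house 1.
That leaves frog as the pet for house 2.
That leaves ferret as the pet for house 4.
From clue 5, the person who drives a convertible must be in house 3.
So house 1 gets fish for pet.
House 1's vehicle must be motorcycle (nothing else left).
House 2's vehicle must be minivan (nothing else left).
So house 4 gets pickup for vehicle.
That leaves plums as the favorite fruit for house 3.
From clue 6, the beer drinker must be in house 3.
House 1 drink: only juice fits.
That leaves water as the drink for house 4.
By clue 9, the person who likes mangoes is in house 2.
The only favorite fruit still possible for house 4 is lemons.
So: house 1 = juice/fish/motorcycle/pears, house 2 = cocoa/frog/minivan/mangoes, house 3 = beer/snake/convertible/plums, house 4 = water/ferret/pickup/lemons.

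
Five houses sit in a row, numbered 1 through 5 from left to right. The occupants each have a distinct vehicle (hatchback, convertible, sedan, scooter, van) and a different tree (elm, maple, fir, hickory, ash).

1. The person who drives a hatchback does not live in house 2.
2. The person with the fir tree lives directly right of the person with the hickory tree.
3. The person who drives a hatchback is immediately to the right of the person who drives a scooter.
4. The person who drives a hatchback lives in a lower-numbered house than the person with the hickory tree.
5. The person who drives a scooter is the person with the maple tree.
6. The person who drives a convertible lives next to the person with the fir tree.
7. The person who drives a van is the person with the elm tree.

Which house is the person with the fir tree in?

5

The person who drives a hatchback is in house 3 (clue 4).
From clue 4, the person with the hickory tree must be in house 4.
By clue 2, the person with the fir tree is in house 5.
From clue 3, the person who drives a scooter must be in house 2.
By clue 5, the person with the maple tree is in house 2.
Clue 6 places the person who drives a convertible in house 4.
So house 3 gets ash for tree.
The person who drives a van is in house 1 (clue 7).
That leaves sedan as the vehicle for house 5.
That leaves elm as the tree for house 1.
So: house 1 = van/elm, house 2 = scooter/maple, house 3 = hatchback/ash, house 4 = convertible/hickory, house 5 = sedan/fir.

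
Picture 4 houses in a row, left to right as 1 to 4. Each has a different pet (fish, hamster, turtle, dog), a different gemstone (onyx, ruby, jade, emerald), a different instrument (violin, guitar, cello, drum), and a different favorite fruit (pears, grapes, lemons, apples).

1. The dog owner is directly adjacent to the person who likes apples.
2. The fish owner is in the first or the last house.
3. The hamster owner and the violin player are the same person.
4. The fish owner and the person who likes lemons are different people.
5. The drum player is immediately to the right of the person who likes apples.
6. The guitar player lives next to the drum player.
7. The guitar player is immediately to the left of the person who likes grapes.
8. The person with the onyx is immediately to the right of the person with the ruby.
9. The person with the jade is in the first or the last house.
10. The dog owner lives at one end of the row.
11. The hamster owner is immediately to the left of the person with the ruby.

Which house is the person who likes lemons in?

2

That leaves turtle as the pet for house 3.
The only pet still possible for house 2 is hamster.
Clue 3: the violin player is in house 2.
The person with the ruby is in house 3 (clue 11).
That leaves emerald as the gemstone for house 2.
So house 1 gets cello for instrument.
House 3 instrument: only guitar fits.
House 4 instrument: only drum fits.
Clue 5: the person who likes apples is in house 3.
Clue 7: the person who likes grapes is in house 4.
The only gemstone still possible for house 1 is jade.
House 4 gemstone: only onyx fits.
The dog owner is in house 4 (clue 1).
So house 1 gets fish for pet.
Clue 4: the person who likes lemons is in house 2.
So house 1 gets pears for favorite fruit.
So: house 1 = fish/jade/cello/pears, house 2 = hamster/emerald/violin/lemons, house 3 = turtle/ruby/guitar/apples, house 4 = dog/onyx/drum/grapes.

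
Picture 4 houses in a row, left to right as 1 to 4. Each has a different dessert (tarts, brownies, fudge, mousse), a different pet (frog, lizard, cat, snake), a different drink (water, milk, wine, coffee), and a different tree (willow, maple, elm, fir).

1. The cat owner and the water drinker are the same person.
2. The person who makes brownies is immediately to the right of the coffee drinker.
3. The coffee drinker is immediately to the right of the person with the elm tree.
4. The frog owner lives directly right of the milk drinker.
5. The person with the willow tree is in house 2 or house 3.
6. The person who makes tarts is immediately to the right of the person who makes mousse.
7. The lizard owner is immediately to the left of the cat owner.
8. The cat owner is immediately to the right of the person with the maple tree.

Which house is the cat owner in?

4

So house 4 gets fir for tree.
The person who makes brownies is narrowed to house 3 or 4; consider each.
Placing it in house 4 leads to a contradiction, so it's in house 3.
By clue 2, the coffee drinker is in house 2.
Clue 3: the person with the elm tree is in house 1.
The person who makes tarts is in house 2 (clue 6).
The person who makes mousse is in house 1 (clue 6).
So house 4 gets fudge for dessert.
That leaves snake as the pet for house 1.
The cat owner is narrowed to house 3 or 4; consider each.
Placing it in house 3 leads to a contradiction, so it's in house 4.
By clue 1, the water drinker is in house 4.
From clue 7, the lizard owner must be in house 3.
Clue 8 places the person with the maple tree in house 3.
House 2's pet must be frog (nothing else left).
So house 2 gets willow for tree.
Clue 4 places the milk drinker in house 1.
House 3's drink must be wine (nothing else left).
So: house 1 = mousse/snake/milk/elm, house 2 = tarts/frog/coffee/willow, house 3 = brownies/lizard/wine/maple, house 4 = fudge/cat/water/fir.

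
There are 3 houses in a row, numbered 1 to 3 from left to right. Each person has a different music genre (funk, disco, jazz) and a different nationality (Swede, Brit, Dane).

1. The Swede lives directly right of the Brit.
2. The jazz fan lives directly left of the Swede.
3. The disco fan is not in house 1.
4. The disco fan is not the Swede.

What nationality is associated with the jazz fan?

The disco fan is narrowed to house 2 or 3; consider each.
Placing it in house 2 leads to a contradiction, so it's in house 3.
From clue 4, the Swede must be in house 2.
House 1 nationality: only Brit fits.
House 3's nationality must be Dane (nothing else left).
From clue 2, the jazz fan must be in house 1.
That leaves funk as the music genre for house 2.
So: house 1 = jazz/Brit, house 2 = funk/Swede, house 3 = disco/Dane.

Brit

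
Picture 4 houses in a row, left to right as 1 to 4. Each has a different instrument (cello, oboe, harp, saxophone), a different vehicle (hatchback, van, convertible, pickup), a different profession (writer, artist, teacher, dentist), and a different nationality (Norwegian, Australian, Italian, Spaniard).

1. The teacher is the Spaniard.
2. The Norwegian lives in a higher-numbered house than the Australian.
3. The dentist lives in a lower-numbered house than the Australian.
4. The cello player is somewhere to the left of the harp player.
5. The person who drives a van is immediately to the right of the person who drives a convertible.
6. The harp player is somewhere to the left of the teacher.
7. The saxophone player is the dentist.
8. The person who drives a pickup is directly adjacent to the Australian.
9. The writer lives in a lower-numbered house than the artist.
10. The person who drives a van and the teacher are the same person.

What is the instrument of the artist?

harp

That leaves oboe as the instrument for house 4.
The only instrument still possible for house 3 is harp.
House 1's nationality must be Italian (nothing else left).
So house 2 gets Australian for nationality.
By clue 3, the dentist is in house 1.
From clue 6, the teacher must be in house 4.
By clue 7, the saxophone player is in house 1.
Clue 10: the person who drives a van is in house 4.
That leaves cello as the instrument for house 2.
From clue 1, the Spaniard must be in house 4.
From clue 5, the person who drives a convertible must be in house 3.
The writer is in house 2 (clue 9).
The artist is in house 3 (clue 9).
House 1's vehicle must be pickup (nothing else left).
House 2 vehicle: only hatchback fits.
House 3 nationality: only Norwegian fits.
So: house 1 = saxophone/pickup/dentist/Italian, house 2 = cello/hatchback/writer/Australian, house 3 = harp/convertible/artist/Norwegian, house 4 = oboe/van/teacher/Spaniard.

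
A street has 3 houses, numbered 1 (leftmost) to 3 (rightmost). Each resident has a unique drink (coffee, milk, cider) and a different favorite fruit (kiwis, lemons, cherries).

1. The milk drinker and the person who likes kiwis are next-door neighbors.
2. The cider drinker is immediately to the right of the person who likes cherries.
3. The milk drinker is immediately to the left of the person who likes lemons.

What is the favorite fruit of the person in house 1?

kiwis

The cider drinker is narrowed to house 2 or 3; consider each.
Placing it in house 2 leads to a contradiction, so it's in house 3.
The person who likes cherries is in house 2 (clue 2).
House 1's favorite fruit must be kiwis (nothing else left).
House 3's favorite fruit must be lemons (nothing else left).
From clue 1, the milk drinker must be in house 2.
House 1's drink must be coffee (nothing else left).
So: house 1 = coffee/kiwis, house 2 = milk/cherries, house 3 = cider/lemons.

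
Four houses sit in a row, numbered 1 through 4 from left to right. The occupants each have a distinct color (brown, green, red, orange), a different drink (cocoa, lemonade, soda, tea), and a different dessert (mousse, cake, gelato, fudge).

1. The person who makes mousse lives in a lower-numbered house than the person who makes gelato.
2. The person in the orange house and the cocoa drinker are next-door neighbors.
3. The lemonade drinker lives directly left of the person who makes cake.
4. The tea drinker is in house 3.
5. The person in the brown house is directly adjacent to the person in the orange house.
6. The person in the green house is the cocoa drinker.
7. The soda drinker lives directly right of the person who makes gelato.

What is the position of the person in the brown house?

From clue 4, the tea drinker must be in house 3.
Clue 7 places the person who makes gelato in house 3.
House 4's drink must be soda (nothing else left).
So house 4 gets fudge for dessert.
By clue 3, the lemonade drinker is in house 1.
House 2 drink: only cocoa fits.
House 1 dessert: only mousse fits.
House 2 dessert: only cake fits.
Clue 6: the person in the green house is in house 2.
By clue 5, the person in the orange house is in house 3.
So house 1 gets red for color.
The only color still possible for house 4 is brown.
So: house 1 = red/lemonade/mousse, house 2 = green/cocoa/cake, house 3 = orange/tea/gelato, house 4 = brown/soda/fudge.

4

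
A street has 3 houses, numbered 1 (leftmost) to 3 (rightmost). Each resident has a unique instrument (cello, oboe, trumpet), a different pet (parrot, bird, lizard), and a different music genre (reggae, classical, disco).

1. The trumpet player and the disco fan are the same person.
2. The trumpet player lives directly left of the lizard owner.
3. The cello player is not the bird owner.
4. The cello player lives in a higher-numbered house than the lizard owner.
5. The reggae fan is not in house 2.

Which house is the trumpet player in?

Clue 4: the cello player is in house 3.
Clue 4 places the lizard owner in house 2.
From clue 2, the trumpet player must be in house 1.
The bird owner is in house 1 (clue 3).
House 2's instrument must be oboe (nothing else left).
So house 3 gets parrot for pet.
From clue 1, the disco fan must be in house 1.
House 2's music genre must be classical (nothing else left).
House 3's music genre must be reggae (nothing else left).
So: house 1 = trumpet/bird/disco, house 2 = oboe/lizard/classical, house 3 = cello/parrot/reggae.

1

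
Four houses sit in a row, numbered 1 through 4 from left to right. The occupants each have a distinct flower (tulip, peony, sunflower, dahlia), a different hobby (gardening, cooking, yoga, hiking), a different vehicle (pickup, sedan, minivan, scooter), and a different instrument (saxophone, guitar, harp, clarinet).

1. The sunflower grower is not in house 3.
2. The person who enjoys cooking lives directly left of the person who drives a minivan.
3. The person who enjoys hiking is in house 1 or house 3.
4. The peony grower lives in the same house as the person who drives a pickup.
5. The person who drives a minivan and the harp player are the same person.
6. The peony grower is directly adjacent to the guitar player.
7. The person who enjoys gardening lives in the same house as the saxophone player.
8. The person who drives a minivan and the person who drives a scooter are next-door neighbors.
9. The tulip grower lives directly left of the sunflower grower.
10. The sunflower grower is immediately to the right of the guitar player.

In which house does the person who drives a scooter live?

3

The peony grower is narrowed to house 2 or 4; consider each.
Placing it in house 4 leads to a contradiction, so it's in house 2.
The person who drives a pickup is in house 2 (clue 4).
House 4 flower: only sunflower fits.
The tulip grower is in house 3 (clue 9).
Clue 10: the guitar player is in house 3.
House 1 flower: only dahlia fits.
House 1's vehicle must be sedan (nothing else left).
That leaves harp as the instrument for house 4.
By clue 5, the person who drives a minivan is in house 4.
Clue 8: the person who drives a scooter is in house 3.
That leaves yoga as the hobby for house 4.
From clue 2, the person who enjoys cooking must be in house 3.
House 1's hobby must be hiking (nothing else left).
So house 2 gets gardening for hobby.
The saxophone player is in house 2 (clue 7).
House 1 instrument: only clarinet fits.
So: house 1 = dahlia/hiking/sedan/clarinet, house 2 = peony/gardening/pickup/saxophone, house 3 = tulip/cooking/scooter/guitar, house 4 = sunflower/yoga/minivan/harp.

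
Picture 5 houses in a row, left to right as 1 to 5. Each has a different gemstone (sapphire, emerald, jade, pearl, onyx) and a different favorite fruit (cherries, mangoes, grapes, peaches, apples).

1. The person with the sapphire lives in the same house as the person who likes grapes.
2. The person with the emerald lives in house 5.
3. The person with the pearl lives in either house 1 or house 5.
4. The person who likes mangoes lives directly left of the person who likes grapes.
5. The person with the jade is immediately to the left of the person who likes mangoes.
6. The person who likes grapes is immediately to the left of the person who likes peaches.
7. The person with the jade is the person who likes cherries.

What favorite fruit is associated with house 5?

peaches

The person with the emerald is in house 5 (clue 2).
So house 1 gets pearl for gemstone.
From clue 5, the person with the jade must be in house 2.
Clue 5 places the person who likes mangoes in house 3.
The person who likes cherries is in house 2 (clue 7).
That leaves apples as the favorite fruit for house 1.
House 4's favorite fruit must be grapes (nothing else left).
So house 5 gets peaches for favorite fruit.
Clue 1: the person with the sapphire is in house 4.
House 3's gemstone must be onyx (nothing else left).
So: house 1 = pearl/apples, house 2 = jade/cherries, house 3 = onyx/mangoes, house 4 = sapphire/grapes, house 5 = emerald/peaches.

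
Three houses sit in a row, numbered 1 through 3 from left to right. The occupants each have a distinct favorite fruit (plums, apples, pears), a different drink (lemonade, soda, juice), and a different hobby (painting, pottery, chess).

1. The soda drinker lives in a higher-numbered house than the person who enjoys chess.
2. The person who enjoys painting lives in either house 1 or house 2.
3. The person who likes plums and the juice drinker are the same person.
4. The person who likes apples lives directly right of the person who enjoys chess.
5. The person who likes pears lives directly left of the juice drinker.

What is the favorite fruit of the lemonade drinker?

That leaves lemonade as the drink for house 1.
That leaves pottery as the hobby for house 3.
The only favorite fruit still possible for house 1 is pears.
From clue 5, the juice drinker must be in house 2.
House 3's drink must be soda (nothing else left).
Clue 3 places the person who likes plums in house 2.
The only favorite fruit still possible for house 3 is apples.
Clue 4: the person who enjoys chess is in house 2.
That leaves painting as the hobby for house 1.
So: house 1 = pears/lemonade/painting, house 2 = plums/juice/chess, house 3 = apples/soda/pottery.

pears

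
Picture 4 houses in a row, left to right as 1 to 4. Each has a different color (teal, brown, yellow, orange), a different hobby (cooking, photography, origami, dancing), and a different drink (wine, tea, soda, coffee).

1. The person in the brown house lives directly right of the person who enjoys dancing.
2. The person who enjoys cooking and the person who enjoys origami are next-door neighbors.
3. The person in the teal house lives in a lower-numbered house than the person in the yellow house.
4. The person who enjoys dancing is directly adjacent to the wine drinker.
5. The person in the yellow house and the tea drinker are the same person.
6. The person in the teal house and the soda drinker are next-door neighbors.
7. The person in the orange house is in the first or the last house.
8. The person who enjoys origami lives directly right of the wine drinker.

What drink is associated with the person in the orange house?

The person in the orange house is narrowed to house 1 or 4; consider each.
Placing it in house 4 leads to a contradiction, so it's in house 1.
The person in the teal house is narrowed to house 2 or 3; consider each.
Placing it in house 3 leads to a contradiction, so it's in house 2.
The person in the brown house is narrowed to house 3 or 4; consider each.
Placing it in house 4 leads to a contradiction, so it's in house 3.
Clue 1: the person who enjoys dancing is in house 2.
House 4 color: only yellow fits.
That leaves coffee as the drink for house 2.
The only drink still possible for house 4 is tea.
Clue 2 places the person who enjoys cooking in house 3.
By clue 8, the wine drinker is in house 3.
So house 1 gets photography for hobby.
So house 4 gets origami for hobby.
The only drink still possible for house 1 is soda.
So: house 1 = orange/photography/soda, house 2 = teal/dancing/coffee, house 3 = brown/cooking/wine, house 4 = yellow/origami/tea.

soda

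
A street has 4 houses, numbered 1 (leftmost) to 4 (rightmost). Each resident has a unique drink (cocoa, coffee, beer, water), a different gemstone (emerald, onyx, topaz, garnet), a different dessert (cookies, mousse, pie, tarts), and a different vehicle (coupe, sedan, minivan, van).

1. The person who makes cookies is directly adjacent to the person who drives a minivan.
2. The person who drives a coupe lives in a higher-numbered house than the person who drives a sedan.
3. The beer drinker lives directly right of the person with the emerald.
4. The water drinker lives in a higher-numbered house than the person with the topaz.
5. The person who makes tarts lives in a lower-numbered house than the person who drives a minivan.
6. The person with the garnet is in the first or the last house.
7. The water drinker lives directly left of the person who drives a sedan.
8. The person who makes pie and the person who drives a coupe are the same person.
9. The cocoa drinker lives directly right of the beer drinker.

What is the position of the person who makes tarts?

From clue 7, the water drinker must be in house 2.
By clue 7, the person who drives a sedan is in house 3.
The only drink still possible for house 1 is coffee.
The only drink still possible for house 4 is cocoa.
The only vehicle still possible for house 1 is van.
By clue 2, the person who drives a coupe is in house 4.
Clue 3 places the person with the emerald in house 2.
Clue 4: the person with the topaz is in house 1.
Clue 8 places the person who makes pie in house 4.
So house 3 gets beer for drink.
That leaves onyx as the gemstone for house 3.
House 4's gemstone must be garnet (nothing else left).
That leaves minivan as the vehicle for house 2.
The person who makes tarts is in house 1 (clue 5).
So house 2 gets mousse for dessert.
The only dessert still possible for house 3 is cookies.
So: house 1 = coffee/topaz/tarts/van, house 2 = water/emerald/mousse/minivan, house 3 = beer/onyx/cookies/sedan, house 4 = cocoa/garnet/pie/coupe.

1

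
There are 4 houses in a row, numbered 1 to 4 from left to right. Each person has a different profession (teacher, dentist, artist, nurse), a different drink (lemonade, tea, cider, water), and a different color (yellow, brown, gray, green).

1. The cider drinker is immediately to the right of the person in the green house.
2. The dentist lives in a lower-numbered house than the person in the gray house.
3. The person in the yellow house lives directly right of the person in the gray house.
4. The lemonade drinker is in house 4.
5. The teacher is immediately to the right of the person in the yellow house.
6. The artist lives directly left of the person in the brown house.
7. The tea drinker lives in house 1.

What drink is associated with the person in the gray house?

cider

By clue 4, the lemonade drinker is in house 4.
Clue 5: the teacher is in house 4.
From clue 5, the person in the yellow house must be in house 3.
The tea drinker is in house 1 (clue 7).
That leaves green as the color for house 1.
So house 2 gets gray for color.
So house 4 gets brown for color.
Clue 1 places the cider drinker in house 2.
By clue 2, the dentist is in house 1.
By clue 6, the artist is in house 3.
The only profession still possible for house 2 is nurse.
The only drink still possible for house 3 is water.
So: house 1 = dentist/tea/green, house 2 = nurse/cider/gray, house 3 = artist/water/yellow, house 4 = teacher/lemonade/brown.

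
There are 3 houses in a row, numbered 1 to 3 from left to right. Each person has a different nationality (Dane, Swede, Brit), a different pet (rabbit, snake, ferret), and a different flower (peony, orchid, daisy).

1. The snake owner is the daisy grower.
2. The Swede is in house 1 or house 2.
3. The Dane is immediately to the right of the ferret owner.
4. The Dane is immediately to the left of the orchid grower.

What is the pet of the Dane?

From clue 4, the Dane must be in house 2.
Clue 4: the orchid grower is in house 3.
House 1 nationality: only Swede fits.
So house 3 gets Brit for nationality.
Clue 3: the ferret owner is in house 1.
House 3's pet must be rabbit (nothing else left).
From clue 1, the daisy grower must be in house 2.
The only pet still possible for house 2 is snake.
So house 1 gets peony for flower.
So: house 1 = Swede/ferret/peony, house 2 = Dane/snake/daisy, house 3 = Brit/rabbit/orchid.

snake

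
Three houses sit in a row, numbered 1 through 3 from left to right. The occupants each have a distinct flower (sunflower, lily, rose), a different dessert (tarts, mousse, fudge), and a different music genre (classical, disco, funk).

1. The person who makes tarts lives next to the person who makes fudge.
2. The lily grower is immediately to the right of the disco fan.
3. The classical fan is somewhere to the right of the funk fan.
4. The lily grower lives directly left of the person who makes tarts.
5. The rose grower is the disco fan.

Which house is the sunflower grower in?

By clue 4, the lily grower is in house 2.
Clue 4: the person who makes tarts is in house 3.
The only flower still possible for house 1 is rose.
The only flower still possible for house 3 is sunflower.
House 3's music genre must be classical (nothing else left).
The person who makes fudge is in house 2 (clue 1).
Clue 2 places the disco fan in house 1.
House 1 dessert: only mousse fits.
House 2 music genre: only funk fits.
So: house 1 = rose/mousse/disco, house 2 = lily/fudge/funk, house 3 = sunflower/tarts/classical.

3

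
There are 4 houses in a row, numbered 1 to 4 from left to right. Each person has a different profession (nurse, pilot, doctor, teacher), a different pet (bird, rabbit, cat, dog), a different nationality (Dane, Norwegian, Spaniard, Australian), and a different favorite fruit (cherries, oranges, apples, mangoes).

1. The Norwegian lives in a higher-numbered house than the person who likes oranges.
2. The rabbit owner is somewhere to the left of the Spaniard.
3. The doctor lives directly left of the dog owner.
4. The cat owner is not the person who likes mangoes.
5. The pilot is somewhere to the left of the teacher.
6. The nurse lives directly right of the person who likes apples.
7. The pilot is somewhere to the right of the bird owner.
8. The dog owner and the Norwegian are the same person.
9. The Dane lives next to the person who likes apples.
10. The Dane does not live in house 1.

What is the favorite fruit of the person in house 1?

oranges

House 1 profession: only doctor fits.
House 1 nationality: only Australian fits.
From clue 3, the dog owner must be in house 2.
The Norwegian is in house 2 (clue 8).
House 4's pet must be cat (nothing else left).
The person who likes oranges is in house 1 (clue 1).
House 1 pet: only bird fits.
House 3's pet must be rabbit (nothing else left).
So house 4 gets cherries for favorite fruit.
The Spaniard is in house 4 (clue 2).
The only profession still possible for house 2 is pilot.
So house 3 gets Dane for nationality.
By clue 9, the person who likes apples is in house 2.
House 3's favorite fruit must be mangoes (nothing else left).
By clue 6, the nurse is in house 3.
That leaves teacher as the profession for house 4.
So: house 1 = doctor/bird/Australian/oranges, house 2 = pilot/dog/Norwegian/apples, house 3 = nurse/rabbit/Dane/mangoes, house 4 = teacher/cat/Spaniard/cherries.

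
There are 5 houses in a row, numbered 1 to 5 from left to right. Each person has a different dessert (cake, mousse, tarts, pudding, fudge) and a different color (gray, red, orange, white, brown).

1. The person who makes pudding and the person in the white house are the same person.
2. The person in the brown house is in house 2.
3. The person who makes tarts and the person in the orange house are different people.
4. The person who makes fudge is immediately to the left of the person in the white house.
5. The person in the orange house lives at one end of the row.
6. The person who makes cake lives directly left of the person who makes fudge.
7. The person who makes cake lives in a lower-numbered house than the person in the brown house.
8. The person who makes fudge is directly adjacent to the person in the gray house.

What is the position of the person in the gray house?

From clue 2, the person in the brown house must be in house 2.
From clue 7, the person who makes cake must be in house 1.
Clue 6 places the person who makes fudge in house 2.
From clue 4, the person in the white house must be in house 3.
That leaves red as the color for house 4.
House 5 color: only orange fits.
By clue 1, the person who makes pudding is in house 3.
The only dessert still possible for house 5 is mousse.
The only color still possible for house 1 is gray.
House 4 dessert: only tarts fits.
So: house 1 = cake/gray, house 2 = fudge/brown, house 3 = pudding/white, house 4 = tarts/red, house 5 = mousse/orange.

1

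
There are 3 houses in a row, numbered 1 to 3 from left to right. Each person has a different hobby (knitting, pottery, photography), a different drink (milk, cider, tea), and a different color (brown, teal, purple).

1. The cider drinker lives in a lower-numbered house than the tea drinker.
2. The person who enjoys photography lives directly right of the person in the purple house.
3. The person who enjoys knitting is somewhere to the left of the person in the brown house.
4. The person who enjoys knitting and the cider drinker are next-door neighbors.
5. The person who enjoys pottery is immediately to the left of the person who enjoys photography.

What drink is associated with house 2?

cider

That leaves photography as the hobby for house 3.
By clue 2, the person in the purple house is in house 2.
The person who enjoys pottery is in house 2 (clue 5).
So house 1 gets knitting for hobby.
So house 1 gets teal for color.
House 3's color must be brown (nothing else left).
By clue 4, the cider drinker is in house 2.
House 1 drink: only milk fits.
The only drink still possible for house 3 is tea.
So: house 1 = knitting/milk/teal, house 2 = pottery/cider/purple, house 3 = photography/tea/brown.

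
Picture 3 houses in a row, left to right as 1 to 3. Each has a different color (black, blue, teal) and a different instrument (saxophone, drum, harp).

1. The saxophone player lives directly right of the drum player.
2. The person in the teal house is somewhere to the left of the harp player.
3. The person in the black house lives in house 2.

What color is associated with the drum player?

By clue 3, the person in the black house is in house 2.
The only color still possible for house 1 is teal.
House 3's color must be blue (nothing else left).
House 1's instrument must be drum (nothing else left).
By clue 1, the saxophone player is in house 2.
The only instrument still possible for house 3 is harp.
So: house 1 = teal/drum, house 2 = black/saxophone, house 3 = blue/harp.

teal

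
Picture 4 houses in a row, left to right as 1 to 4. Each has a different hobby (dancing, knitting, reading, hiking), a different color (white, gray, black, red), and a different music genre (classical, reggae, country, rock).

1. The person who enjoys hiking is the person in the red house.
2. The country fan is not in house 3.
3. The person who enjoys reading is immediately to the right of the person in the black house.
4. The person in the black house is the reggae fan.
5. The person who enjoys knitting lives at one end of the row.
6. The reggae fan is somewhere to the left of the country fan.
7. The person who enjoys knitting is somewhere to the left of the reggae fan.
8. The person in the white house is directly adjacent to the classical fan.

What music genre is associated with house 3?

From clue 7, the person who enjoys knitting must be in house 1.
Clue 6 places the country fan in house 4.
The person who enjoys reading is narrowed to house 3 or 4; consider each.
Placing it in house 3 leads to a contradiction, so it's in house 4.
From clue 3, the person in the black house must be in house 3.
The reggae fan is in house 3 (clue 4).
Clue 1 places the person who enjoys hiking in house 2.
By clue 1, the person in the red house is in house 2.
House 3's hobby must be dancing (nothing else left).
So house 4 gets gray for color.
By clue 8, the classical fan is in house 2.
That leaves white as the color for house 1.
So house 1 gets rock for music genre.
So: house 1 = knitting/white/rock, house 2 = hiking/red/classical, house 3 = dancing/black/reggae, house 4 = reading/gray/country.

reggae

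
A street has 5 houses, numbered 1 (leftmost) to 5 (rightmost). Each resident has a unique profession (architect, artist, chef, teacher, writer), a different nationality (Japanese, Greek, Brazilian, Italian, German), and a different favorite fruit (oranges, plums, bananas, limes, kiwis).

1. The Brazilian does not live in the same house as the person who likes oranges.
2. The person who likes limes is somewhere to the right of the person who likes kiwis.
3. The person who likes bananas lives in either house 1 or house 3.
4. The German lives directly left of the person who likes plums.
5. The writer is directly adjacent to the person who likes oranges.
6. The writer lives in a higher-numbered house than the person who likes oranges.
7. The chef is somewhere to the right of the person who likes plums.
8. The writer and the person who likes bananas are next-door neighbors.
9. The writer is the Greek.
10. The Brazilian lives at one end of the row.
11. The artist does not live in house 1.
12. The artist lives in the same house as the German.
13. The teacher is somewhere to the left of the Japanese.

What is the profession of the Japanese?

House 5's favorite fruit must be limes (nothing else left).
House 2 favorite fruit: only kiwis fits.
House 4's favorite fruit must be plums (nothing else left).
Clue 4: the German is in house 3.
From clue 7, the chef must be in house 5.
From clue 12, the artist must be in house 3.
The writer is narrowed to house 2 or 4; consider each.
Placing it in house 4 leads to a contradiction, so it's in house 2.
The person who likes oranges is in house 1 (clue 6).
The Greek is in house 2 (clue 9).
House 3's favorite fruit must be bananas (nothing else left).
Clue 1 places the Brazilian in house 5.
So house 1 gets Italian for nationality.
The only nationality still possible for house 4 is Japanese.
From clue 13, the teacher must be in house 1.
House 4's profession must be architect (nothing else left).
So: house 1 = teacher/Italian/oranges, house 2 = writer/Greek/kiwis, house 3 = artist/German/bananas, house 4 = architect/Japanese/plums, house 5 = chef/Brazilian/limes.

architect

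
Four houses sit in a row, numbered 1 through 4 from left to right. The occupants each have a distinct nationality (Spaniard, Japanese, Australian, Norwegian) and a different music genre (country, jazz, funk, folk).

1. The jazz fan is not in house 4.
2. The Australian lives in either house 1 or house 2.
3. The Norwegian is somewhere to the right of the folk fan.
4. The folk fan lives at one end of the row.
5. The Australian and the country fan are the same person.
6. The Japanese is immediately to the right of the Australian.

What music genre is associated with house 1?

folk

Clue 4: the folk fan is in house 1.
The only music genre still possible for house 4 is funk.
Clue 5 places the Australian in house 2.
The Japanese is in house 3 (clue 6).
The only nationality still possible for house 1 is Spaniard.
House 4 nationality: only Norwegian fits.
House 2's music genre must be country (nothing else left).
So house 3 gets jazz for music genre.
So: house 1 = Spaniard/folk, house 2 = Australian/country, house 3 = Japanese/jazz, house 4 = Norwegian/funk.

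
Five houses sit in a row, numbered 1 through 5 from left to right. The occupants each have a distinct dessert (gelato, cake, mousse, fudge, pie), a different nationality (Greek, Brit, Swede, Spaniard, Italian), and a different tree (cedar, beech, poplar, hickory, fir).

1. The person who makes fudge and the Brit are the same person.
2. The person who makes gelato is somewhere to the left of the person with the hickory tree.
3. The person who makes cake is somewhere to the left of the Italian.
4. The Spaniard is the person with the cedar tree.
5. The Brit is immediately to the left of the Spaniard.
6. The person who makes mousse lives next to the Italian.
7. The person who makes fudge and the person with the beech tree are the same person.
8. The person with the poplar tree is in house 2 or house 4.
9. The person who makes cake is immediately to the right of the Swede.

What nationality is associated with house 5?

Italian

The person with the poplar tree is narrowed to house 2 or 4; consider each.
Placing it in house 4 leads to a contradiction, so it's in house 2.
So house 1 gets fir for tree.
The person who makes fudge is narrowed to house 3 or 4; consider each.
Placing it in house 4 leads to a contradiction, so it's in house 3.
From clue 1, the Brit must be in house 3.
The Spaniard is in house 4 (clue 5).
Clue 7: the person with the beech tree is in house 3.
House 5 nationality: only Italian fits.
The person with the cedar tree is in house 4 (clue 4).
Clue 6: the person who makes mousse is in house 4.
From clue 9, the person who makes cake must be in house 2.
The Swede is in house 1 (clue 9).
The only dessert still possible for house 5 is pie.
House 2 nationality: only Greek fits.
House 5's tree must be hickory (nothing else left).
House 1 dessert: only gelato fits.
So: house 1 = gelato/Swede/fir, house 2 = cake/Greek/poplar, house 3 = fudge/Brit/beech, house 4 = mousse/Spaniard/cedar, house 5 = pie/Italian/hickory.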